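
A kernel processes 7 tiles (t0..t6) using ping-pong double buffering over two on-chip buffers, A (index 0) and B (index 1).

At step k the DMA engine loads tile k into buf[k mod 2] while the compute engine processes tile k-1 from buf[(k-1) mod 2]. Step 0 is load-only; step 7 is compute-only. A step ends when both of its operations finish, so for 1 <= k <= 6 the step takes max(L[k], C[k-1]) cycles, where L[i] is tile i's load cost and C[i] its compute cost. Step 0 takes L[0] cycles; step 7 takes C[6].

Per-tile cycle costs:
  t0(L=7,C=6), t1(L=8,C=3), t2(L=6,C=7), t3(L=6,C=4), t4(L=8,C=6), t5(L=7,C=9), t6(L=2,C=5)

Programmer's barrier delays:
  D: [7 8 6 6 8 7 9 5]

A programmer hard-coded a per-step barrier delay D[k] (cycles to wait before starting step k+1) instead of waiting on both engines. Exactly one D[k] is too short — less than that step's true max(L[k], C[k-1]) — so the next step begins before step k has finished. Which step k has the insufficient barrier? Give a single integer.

step 0: need L[0]=7 = 7; D[0]=7 ok
step 1: need max(L[1]=8,C[0]=6) = 8; D[1]=8 ok
step 2: need max(L[2]=6,C[1]=3) = 6; D[2]=6 ok
step 3: need max(L[3]=6,C[2]=7) = 7; D[3]=6 SHORT
step 4: need max(L[4]=8,C[3]=4) = 8; D[4]=8 ok
step 5: need max(L[5]=7,C[4]=6) = 7; D[5]=7 ok
step 6: need max(L[6]=2,C[5]=9) = 9; D[6]=9 ok
step 7: need C[6]=5 = 5; D[7]=5 ok

hazard at step 3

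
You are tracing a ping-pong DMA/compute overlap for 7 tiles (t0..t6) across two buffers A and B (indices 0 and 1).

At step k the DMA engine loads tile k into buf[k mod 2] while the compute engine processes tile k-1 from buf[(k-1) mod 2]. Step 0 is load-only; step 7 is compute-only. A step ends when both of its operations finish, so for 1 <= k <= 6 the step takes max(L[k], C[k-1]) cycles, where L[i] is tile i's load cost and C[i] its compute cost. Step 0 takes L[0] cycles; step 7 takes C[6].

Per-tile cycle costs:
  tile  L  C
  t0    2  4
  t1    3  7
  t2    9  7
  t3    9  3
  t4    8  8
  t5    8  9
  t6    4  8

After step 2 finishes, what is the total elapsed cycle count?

step 0: L[0]=2 → dur=2, Σ=2 | A=load:t0 B=idle [load-only]
step 1: L[1]=3 C[0]=4 → dur=4, Σ=6 | A=compute:t0 B=load:t1 [compute-bound]
step 2: L[2]=9 C[1]=7 → dur=9, Σ=15 | A=load:t2 B=compute:t1 [load-bound]
step 3: L[3]=9 C[2]=7 → dur=9, Σ=24 | A=compute:t2 B=load:t3 [load-bound]
step 4: L[4]=8 C[3]=3 → dur=8, Σ=32 | A=load:t4 B=compute:t3 [load-bound]
step 5: L[5]=8 C[4]=8 → dur=8, Σ=40 | A=compute:t4 B=load:t5 [tied]
step 6: L[6]=4 C[5]=9 → dur=9, Σ=49 | A=load:t6 B=compute:t5 [compute-bound]
step 7: C[6]=8 → dur=8, Σ=57 | A=compute:t6 B=idle [compute-only]

end_cycle[2] = 15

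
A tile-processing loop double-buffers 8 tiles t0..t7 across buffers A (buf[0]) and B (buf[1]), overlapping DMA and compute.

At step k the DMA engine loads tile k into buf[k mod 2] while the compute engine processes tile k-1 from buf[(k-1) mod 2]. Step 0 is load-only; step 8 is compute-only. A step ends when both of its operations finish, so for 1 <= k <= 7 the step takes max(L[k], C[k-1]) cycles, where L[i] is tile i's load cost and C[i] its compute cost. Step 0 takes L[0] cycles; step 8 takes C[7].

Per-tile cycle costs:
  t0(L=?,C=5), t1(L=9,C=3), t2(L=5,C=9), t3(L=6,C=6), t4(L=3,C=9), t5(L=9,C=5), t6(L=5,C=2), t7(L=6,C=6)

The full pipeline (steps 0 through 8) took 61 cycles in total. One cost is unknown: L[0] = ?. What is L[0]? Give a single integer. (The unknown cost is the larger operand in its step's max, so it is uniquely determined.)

L[0] = 6

step 0 → dur = L[0]=? = L[0]  (unknown; binding)
step 1 → dur = max(L[1]=9, C[0]=5) = 9
step 2 → dur = max(L[2]=5, C[1]=3) = 5
step 3 → dur = max(L[3]=6, C[2]=9) = 9
step 4 → dur = max(L[4]=3, C[3]=6) = 6
step 5 → dur = max(L[5]=9, C[4]=9) = 9
step 6 → dur = max(L[6]=5, C[5]=5) = 5
step 7 → dur = max(L[7]=6, C[6]=2) = 6
step 8 → dur = C[7]=6 = 6
sum of known step durations = 55
dur[0] = total - known = 61 - 55 = 6
L[0] is the binding max in step 0, so L[0] = dur[0] = 6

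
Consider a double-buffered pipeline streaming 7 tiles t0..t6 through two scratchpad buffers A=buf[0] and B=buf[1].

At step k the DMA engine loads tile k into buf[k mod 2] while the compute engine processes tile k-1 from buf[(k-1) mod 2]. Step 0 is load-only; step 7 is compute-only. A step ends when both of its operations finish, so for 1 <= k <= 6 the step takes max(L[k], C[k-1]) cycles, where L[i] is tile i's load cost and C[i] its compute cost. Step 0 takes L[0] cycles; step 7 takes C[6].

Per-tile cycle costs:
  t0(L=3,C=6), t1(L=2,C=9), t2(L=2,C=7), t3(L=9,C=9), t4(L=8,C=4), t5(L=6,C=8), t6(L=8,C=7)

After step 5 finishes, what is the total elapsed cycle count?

[0] DMA t0→A (3c) ∥ CU idle ⇒ 3c, clock 3
[1] DMA t1→B (2c) ∥ CU A:t0 (6c) ⇒ 6c, clock 9
[2] DMA t2→A (2c) ∥ CU B:t1 (9c) ⇒ 9c, clock 18
[3] DMA t3→B (9c) ∥ CU A:t2 (7c) ⇒ 9c, clock 27
[4] DMA t4→A (8c) ∥ CU B:t3 (9c) ⇒ 9c, clock 36
[5] DMA t5→B (6c) ∥ CU A:t4 (4c) ⇒ 6c, clock 42
[6] DMA t6→A (8c) ∥ CU B:t5 (8c) ⇒ 8c, clock 50
[7] DMA idle ∥ CU A:t6 (7c) ⇒ 7c, clock 57

end_cycle[5] = 42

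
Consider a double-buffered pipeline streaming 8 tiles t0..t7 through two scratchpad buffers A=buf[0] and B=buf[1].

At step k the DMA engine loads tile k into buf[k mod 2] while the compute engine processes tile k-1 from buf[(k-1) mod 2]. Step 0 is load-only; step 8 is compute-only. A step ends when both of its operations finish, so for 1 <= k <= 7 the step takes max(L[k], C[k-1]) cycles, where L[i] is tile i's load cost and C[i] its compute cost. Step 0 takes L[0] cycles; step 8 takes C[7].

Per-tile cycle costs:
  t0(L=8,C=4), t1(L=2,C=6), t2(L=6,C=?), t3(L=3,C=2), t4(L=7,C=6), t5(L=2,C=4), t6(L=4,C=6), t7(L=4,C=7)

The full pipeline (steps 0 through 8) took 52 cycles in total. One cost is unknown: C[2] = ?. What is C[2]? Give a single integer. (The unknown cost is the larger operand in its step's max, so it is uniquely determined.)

C[2] = 4

step 0: dur = L[0]=8 = 8
step 1: dur = max(L[1]=2, C[0]=4) = 4
step 2: dur = max(L[2]=6, C[1]=6) = 6
step 3: dur = max(L[3]=3, C[2]=?) = C[2]  (unknown; binding)
step 4: dur = max(L[4]=7, C[3]=2) = 7
step 5: dur = max(L[5]=2, C[4]=6) = 6
step 6: dur = max(L[6]=4, C[5]=4) = 4
step 7: dur = max(L[7]=4, C[6]=6) = 6
step 8: dur = C[7]=7 = 7
sum of known step durations = 48
dur[3] = total - known = 52 - 48 = 4
C[2] is the binding max in step 3, so C[2] = dur[3] = 4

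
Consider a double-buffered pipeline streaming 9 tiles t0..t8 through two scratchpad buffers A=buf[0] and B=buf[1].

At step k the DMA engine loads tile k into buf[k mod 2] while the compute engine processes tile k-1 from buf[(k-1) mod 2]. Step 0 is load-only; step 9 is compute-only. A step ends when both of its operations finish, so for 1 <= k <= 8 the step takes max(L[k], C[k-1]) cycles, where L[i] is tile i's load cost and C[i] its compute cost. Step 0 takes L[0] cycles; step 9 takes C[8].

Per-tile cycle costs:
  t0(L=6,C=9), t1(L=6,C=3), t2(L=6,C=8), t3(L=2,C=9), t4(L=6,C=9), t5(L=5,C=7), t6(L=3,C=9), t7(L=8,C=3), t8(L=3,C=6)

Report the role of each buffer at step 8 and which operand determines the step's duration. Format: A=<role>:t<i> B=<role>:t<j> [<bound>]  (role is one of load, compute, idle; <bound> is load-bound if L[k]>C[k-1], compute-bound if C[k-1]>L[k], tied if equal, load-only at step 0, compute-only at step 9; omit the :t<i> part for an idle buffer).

step 8: A=load:t8 B=compute:t7 [tied]

[0] DMA t0→A (6c) ∥ CU idle ⇒ 6c, clock 6
[1] DMA t1→B (6c) ∥ CU A:t0 (9c) ⇒ 9c, clock 15
[2] DMA t2→A (6c) ∥ CU B:t1 (3c) ⇒ 6c, clock 21
[3] DMA t3→B (2c) ∥ CU A:t2 (8c) ⇒ 8c, clock 29
[4] DMA t4→A (6c) ∥ CU B:t3 (9c) ⇒ 9c, clock 38
[5] DMA t5→B (5c) ∥ CU A:t4 (9c) ⇒ 9c, clock 47
[6] DMA t6→A (3c) ∥ CU B:t5 (7c) ⇒ 7c, clock 54
[7] DMA t7→B (8c) ∥ CU A:t6 (9c) ⇒ 9c, clock 63
[8] DMA t8→A (3c) ∥ CU B:t7 (3c) ⇒ 3c, clock 66
[9] DMA idle ∥ CU A:t8 (6c) ⇒ 6c, clock 72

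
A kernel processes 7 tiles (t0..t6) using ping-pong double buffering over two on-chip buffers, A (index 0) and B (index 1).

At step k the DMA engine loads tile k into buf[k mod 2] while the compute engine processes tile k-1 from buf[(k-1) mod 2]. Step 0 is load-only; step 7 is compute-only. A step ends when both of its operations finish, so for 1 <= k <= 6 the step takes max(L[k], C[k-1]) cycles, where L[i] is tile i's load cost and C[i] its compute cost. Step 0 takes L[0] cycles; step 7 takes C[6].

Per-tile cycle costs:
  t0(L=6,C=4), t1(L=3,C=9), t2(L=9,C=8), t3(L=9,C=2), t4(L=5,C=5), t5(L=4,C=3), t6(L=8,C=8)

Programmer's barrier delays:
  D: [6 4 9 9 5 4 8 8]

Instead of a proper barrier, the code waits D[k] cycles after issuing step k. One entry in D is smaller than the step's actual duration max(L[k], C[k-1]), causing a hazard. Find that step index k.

k=0 barrier L[0]=6→6c, D[0]=6 ok
k=1 barrier max(L[1]=3,C[0]=4)→4c, D[1]=4 ok
k=2 barrier max(L[2]=9,C[1]=9)→9c, D[2]=9 ok
k=3 barrier max(L[3]=9,C[2]=8)→9c, D[3]=9 ok
k=4 barrier max(L[4]=5,C[3]=2)→5c, D[4]=5 ok
k=5 barrier max(L[5]=4,C[4]=5)→5c, D[5]=4 SHORT
k=6 barrier max(L[6]=8,C[5]=3)→8c, D[6]=8 ok
k=7 barrier C[6]=8→8c, D[7]=8 ok

hazard at step 5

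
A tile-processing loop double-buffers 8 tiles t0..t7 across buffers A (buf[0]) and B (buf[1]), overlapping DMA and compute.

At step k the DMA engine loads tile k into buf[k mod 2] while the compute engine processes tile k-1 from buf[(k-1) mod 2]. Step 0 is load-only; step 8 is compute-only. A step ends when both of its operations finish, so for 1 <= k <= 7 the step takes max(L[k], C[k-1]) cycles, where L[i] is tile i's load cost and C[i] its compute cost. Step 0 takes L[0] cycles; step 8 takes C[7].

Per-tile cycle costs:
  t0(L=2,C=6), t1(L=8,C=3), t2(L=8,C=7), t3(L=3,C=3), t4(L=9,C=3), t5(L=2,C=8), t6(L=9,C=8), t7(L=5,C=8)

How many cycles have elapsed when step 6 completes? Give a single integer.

end_cycle[6] = 46

  0. 2=2c; end=2; A:t0 B:-
  1. max(8,6)=8c; end=10; A:t0 B:t1
  2. max(8,3)=8c; end=18; A:t2 B:t1
  3. max(3,7)=7c; end=25; A:t2 B:t3
  4. max(9,3)=9c; end=34; A:t4 B:t3
  5. max(2,3)=3c; end=37; A:t4 B:t5
  6. max(9,8)=9c; end=46; A:t6 B:t5
  7. max(5,8)=8c; end=54; A:t6 B:t7
  8. 8=8c; end=62; A:t6 B:t7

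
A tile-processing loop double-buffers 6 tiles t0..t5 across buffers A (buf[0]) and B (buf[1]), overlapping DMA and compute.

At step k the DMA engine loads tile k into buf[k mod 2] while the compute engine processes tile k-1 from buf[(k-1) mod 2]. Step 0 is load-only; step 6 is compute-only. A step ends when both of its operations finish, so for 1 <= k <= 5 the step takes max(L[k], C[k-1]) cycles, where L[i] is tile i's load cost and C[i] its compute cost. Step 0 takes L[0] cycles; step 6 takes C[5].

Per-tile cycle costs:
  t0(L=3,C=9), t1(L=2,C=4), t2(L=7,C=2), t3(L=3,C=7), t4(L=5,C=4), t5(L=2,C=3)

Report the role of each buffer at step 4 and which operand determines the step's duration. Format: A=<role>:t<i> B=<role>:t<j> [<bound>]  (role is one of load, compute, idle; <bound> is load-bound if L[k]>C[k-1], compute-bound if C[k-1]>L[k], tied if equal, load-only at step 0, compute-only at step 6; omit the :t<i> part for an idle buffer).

step 4: A=load:t4 B=compute:t3 [compute-bound]

  0. 3=3c; end=3; A:t0 B:-
  1. max(2,9)=9c; end=12; A:t0 B:t1
  2. max(7,4)=7c; end=19; A:t2 B:t1
  3. max(3,2)=3c; end=22; A:t2 B:t3
  4. max(5,7)=7c; end=29; A:t4 B:t3
  5. max(2,4)=4c; end=33; A:t4 B:t5
  6. 3=3c; end=36; A:t4 B:t5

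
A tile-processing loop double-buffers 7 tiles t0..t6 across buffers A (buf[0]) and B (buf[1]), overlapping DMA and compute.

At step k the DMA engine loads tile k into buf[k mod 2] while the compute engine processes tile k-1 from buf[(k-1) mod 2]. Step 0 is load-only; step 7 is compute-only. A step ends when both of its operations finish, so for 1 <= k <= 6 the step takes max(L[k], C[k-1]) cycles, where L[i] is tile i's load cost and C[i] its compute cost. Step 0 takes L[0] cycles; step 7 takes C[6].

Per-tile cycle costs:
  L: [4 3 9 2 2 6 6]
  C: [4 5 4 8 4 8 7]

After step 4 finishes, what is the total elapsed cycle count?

[0] DMA t0→A (4c) ∥ CU idle ⇒ 4c, clock 4
[1] DMA t1→B (3c) ∥ CU A:t0 (4c) ⇒ 4c, clock 8
[2] DMA t2→A (9c) ∥ CU B:t1 (5c) ⇒ 9c, clock 17
[3] DMA t3→B (2c) ∥ CU A:t2 (4c) ⇒ 4c, clock 21
[4] DMA t4→A (2c) ∥ CU B:t3 (8c) ⇒ 8c, clock 29
[5] DMA t5→B (6c) ∥ CU A:t4 (4c) ⇒ 6c, clock 35
[6] DMA t6→A (6c) ∥ CU B:t5 (8c) ⇒ 8c, clock 43
[7] DMA idle ∥ CU A:t6 (7c) ⇒ 7c, clock 50

end_cycle[4] = 29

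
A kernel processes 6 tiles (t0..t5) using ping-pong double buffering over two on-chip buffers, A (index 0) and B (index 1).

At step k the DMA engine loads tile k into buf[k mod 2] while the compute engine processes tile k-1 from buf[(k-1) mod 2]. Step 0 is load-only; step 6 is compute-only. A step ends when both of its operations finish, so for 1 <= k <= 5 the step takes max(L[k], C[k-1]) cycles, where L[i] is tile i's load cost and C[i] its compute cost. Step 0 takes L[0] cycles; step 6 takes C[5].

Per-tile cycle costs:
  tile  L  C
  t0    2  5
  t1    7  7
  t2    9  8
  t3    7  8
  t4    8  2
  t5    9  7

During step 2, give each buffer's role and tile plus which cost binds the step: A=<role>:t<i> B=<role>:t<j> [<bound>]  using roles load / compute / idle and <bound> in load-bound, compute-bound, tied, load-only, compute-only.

  0. 2=2c; end=2; A:t0 B:-
  1. max(7,5)=7c; end=9; A:t0 B:t1
  2. max(9,7)=9c; end=18; A:t2 B:t1
  3. max(7,8)=8c; end=26; A:t2 B:t3
  4. max(8,8)=8c; end=34; A:t4 B:t3
  5. max(9,2)=9c; end=43; A:t4 B:t5
  6. 7=7c; end=50; A:t4 B:t5

step 2: A=load:t2 B=compute:t1 [load-bound]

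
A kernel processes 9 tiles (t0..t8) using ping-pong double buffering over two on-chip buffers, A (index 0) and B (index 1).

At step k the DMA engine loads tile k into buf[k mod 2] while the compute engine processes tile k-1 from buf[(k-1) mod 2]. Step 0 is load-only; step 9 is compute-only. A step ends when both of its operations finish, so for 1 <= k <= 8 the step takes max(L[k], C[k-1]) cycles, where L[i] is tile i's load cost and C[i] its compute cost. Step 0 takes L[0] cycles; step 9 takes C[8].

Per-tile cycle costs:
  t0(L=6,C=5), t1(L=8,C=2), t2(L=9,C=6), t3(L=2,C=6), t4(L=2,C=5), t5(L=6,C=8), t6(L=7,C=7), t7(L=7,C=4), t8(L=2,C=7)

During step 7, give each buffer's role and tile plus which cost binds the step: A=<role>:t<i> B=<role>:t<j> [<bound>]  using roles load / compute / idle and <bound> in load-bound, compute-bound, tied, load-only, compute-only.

  0. 6=6c; end=6; A:t0 B:-
  1. max(8,5)=8c; end=14; A:t0 B:t1
  2. max(9,2)=9c; end=23; A:t2 B:t1
  3. max(2,6)=6c; end=29; A:t2 B:t3
  4. max(2,6)=6c; end=35; A:t4 B:t3
  5. max(6,5)=6c; end=41; A:t4 B:t5
  6. max(7,8)=8c; end=49; A:t6 B:t5
  7. max(7,7)=7c; end=56; A:t6 B:t7
  8. max(2,4)=4c; end=60; A:t8 B:t7
  9. 7=7c; end=67; A:t8 B:t7

step 7: A=compute:t6 B=load:t7 [tied]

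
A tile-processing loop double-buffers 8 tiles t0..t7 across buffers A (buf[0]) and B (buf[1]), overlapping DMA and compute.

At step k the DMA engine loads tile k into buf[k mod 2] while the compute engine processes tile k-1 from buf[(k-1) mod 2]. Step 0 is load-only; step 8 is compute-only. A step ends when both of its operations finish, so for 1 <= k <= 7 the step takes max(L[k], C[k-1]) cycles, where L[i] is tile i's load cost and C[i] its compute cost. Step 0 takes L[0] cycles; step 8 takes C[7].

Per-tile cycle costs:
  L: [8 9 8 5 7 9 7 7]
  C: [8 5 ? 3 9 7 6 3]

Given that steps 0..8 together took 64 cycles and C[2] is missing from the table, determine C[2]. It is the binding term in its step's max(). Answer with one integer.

step 0 | dur = L[0]=8 = 8
step 1 | dur = max(L[1]=9, C[0]=8) = 9
step 2 | dur = max(L[2]=8, C[1]=5) = 8
step 3 | dur = max(L[3]=5, C[2]=?) = C[2]  (unknown; binding)
step 4 | dur = max(L[4]=7, C[3]=3) = 7
step 5 | dur = max(L[5]=9, C[4]=9) = 9
step 6 | dur = max(L[6]=7, C[5]=7) = 7
step 7 | dur = max(L[7]=7, C[6]=6) = 7
step 8 | dur = C[7]=3 = 3
sum of known step durations = 58
dur[3] = total - known = 64 - 58 = 6
C[2] is the binding max in step 3, so C[2] = dur[3] = 6

C[2] = 6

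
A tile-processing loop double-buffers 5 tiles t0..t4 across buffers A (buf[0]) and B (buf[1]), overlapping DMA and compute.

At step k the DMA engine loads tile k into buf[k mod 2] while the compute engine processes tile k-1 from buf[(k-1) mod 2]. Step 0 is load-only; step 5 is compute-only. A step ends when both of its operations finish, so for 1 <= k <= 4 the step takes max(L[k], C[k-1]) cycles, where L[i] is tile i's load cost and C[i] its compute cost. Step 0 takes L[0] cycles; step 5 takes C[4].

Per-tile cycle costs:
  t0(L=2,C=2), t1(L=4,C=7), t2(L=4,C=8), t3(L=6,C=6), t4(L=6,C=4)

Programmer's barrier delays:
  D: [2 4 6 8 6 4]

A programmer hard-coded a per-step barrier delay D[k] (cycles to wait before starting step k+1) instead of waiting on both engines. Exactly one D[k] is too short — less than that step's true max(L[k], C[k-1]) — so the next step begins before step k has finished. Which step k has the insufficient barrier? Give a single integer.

k=0 barrier L[0]=2→2c, D[0]=2 ok
k=1 barrier max(L[1]=4,C[0]=2)→4c, D[1]=4 ok
k=2 barrier max(L[2]=4,C[1]=7)→7c, D[2]=6 SHORT
k=3 barrier max(L[3]=6,C[2]=8)→8c, D[3]=8 ok
k=4 barrier max(L[4]=6,C[3]=6)→6c, D[4]=6 ok
k=5 barrier C[4]=4→4c, D[5]=4 ok

hazard at step 2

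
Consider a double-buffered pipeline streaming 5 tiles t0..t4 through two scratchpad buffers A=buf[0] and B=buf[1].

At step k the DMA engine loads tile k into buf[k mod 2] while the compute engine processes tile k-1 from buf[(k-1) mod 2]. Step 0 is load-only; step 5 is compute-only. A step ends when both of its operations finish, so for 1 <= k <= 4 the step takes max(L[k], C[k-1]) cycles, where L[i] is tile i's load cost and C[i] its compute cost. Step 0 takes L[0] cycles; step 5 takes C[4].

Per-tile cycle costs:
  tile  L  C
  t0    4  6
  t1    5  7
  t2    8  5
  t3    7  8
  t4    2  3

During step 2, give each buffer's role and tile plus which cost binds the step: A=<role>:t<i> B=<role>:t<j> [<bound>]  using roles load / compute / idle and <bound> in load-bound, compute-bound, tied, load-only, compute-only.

step 2: A=load:t2 B=compute:t1 [load-bound]

step 0: L[0]=4 → dur=4, Σ=4 | A=load:t0 B=idle [load-only]
step 1: L[1]=5 C[0]=6 → dur=6, Σ=10 | A=compute:t0 B=load:t1 [compute-bound]
step 2: L[2]=8 C[1]=7 → dur=8, Σ=18 | A=load:t2 B=compute:t1 [load-bound]
step 3: L[3]=7 C[2]=5 → dur=7, Σ=25 | A=compute:t2 B=load:t3 [load-bound]
step 4: L[4]=2 C[3]=8 → dur=8, Σ=33 | A=load:t4 B=compute:t3 [compute-bound]
step 5: C[4]=3 → dur=3, Σ=36 | A=compute:t4 B=idle [compute-only]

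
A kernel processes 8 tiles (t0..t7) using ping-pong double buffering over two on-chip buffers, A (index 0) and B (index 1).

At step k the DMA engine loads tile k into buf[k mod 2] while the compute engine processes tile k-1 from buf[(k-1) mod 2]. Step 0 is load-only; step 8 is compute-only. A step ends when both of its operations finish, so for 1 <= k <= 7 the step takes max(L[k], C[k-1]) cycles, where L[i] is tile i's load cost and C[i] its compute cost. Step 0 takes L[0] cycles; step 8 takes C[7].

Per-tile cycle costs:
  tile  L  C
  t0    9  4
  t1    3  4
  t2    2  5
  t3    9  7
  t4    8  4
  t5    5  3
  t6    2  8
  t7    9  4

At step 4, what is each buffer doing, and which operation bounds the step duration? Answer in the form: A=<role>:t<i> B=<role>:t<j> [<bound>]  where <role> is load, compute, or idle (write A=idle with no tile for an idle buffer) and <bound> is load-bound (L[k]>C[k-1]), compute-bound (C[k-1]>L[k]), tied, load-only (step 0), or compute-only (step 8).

step 4: A=load:t4 B=compute:t3 [load-bound]

  0. 9=9c; end=9; A:t0 B:-
  1. max(3,4)=4c; end=13; A:t0 B:t1
  2. max(2,4)=4c; end=17; A:t2 B:t1
  3. max(9,5)=9c; end=26; A:t2 B:t3
  4. max(8,7)=8c; end=34; A:t4 B:t3
  5. max(5,4)=5c; end=39; A:t4 B:t5
  6. max(2,3)=3c; end=42; A:t6 B:t5
  7. max(9,8)=9c; end=51; A:t6 B:t7
  8. 4=4c; end=55; A:t6 B:t7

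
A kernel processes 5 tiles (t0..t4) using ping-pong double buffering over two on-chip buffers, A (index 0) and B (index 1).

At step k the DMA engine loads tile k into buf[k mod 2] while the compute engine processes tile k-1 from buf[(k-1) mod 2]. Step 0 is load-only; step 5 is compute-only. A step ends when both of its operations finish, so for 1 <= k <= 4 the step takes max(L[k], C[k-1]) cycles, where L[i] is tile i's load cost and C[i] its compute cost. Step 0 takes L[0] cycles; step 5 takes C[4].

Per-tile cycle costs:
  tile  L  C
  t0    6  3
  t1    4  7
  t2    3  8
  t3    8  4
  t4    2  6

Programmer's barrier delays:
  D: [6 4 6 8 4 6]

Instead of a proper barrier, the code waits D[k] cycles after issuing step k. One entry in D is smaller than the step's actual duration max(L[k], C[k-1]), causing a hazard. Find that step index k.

hazard at step 2

k=0 barrier L[0]=6→6c, D[0]=6 ok
k=1 barrier max(L[1]=4,C[0]=3)→4c, D[1]=4 ok
k=2 barrier max(L[2]=3,C[1]=7)→7c, D[2]=6 SHORT
k=3 barrier max(L[3]=8,C[2]=8)→8c, D[3]=8 ok
k=4 barrier max(L[4]=2,C[3]=4)→4c, D[4]=4 ok
k=5 barrier C[4]=6→6c, D[5]=6 ok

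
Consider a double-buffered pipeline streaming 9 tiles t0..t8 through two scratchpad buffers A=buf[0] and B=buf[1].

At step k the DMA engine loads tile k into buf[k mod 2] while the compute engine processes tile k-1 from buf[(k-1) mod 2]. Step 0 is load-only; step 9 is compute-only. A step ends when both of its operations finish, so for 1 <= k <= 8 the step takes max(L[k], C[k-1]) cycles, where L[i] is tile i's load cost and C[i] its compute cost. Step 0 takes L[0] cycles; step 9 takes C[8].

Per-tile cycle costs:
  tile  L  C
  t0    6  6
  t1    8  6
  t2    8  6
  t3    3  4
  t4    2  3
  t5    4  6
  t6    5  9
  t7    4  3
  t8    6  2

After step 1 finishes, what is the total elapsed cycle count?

end_cycle[1] = 14

[0] DMA t0→A (6c) ∥ CU idle ⇒ 6c, clock 6
[1] DMA t1→B (8c) ∥ CU A:t0 (6c) ⇒ 8c, clock 14
[2] DMA t2→A (8c) ∥ CU B:t1 (6c) ⇒ 8c, clock 22
[3] DMA t3→B (3c) ∥ CU A:t2 (6c) ⇒ 6c, clock 28
[4] DMA t4→A (2c) ∥ CU B:t3 (4c) ⇒ 4c, clock 32
[5] DMA t5→B (4c) ∥ CU A:t4 (3c) ⇒ 4c, clock 36
[6] DMA t6→A (5c) ∥ CU B:t5 (6c) ⇒ 6c, clock 42
[7] DMA t7→B (4c) ∥ CU A:t6 (9c) ⇒ 9c, clock 51
[8] DMA t8→A (6c) ∥ CU B:t7 (3c) ⇒ 6c, clock 57
[9] DMA idle ∥ CU A:t8 (2c) ⇒ 2c, clock 59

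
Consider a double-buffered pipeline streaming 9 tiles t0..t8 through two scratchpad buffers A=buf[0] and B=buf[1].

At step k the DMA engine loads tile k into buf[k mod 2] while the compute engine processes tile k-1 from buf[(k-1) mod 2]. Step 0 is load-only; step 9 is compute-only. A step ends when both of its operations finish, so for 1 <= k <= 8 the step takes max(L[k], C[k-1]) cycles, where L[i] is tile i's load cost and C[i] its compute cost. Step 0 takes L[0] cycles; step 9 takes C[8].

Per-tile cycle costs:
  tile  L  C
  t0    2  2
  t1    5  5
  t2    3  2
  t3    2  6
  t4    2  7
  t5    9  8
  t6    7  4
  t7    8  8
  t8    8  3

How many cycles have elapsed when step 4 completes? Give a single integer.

end_cycle[4] = 20

step 0: L[0]=2 → dur=2, Σ=2 | A=load:t0 B=idle [load-only]
step 1: L[1]=5 C[0]=2 → dur=5, Σ=7 | A=compute:t0 B=load:t1 [load-bound]
step 2: L[2]=3 C[1]=5 → dur=5, Σ=12 | A=load:t2 B=compute:t1 [compute-bound]
step 3: L[3]=2 C[2]=2 → dur=2, Σ=14 | A=compute:t2 B=load:t3 [tied]
step 4: L[4]=2 C[3]=6 → dur=6, Σ=20 | A=load:t4 B=compute:t3 [compute-bound]
step 5: L[5]=9 C[4]=7 → dur=9, Σ=29 | A=compute:t4 B=load:t5 [load-bound]
step 6: L[6]=7 C[5]=8 → dur=8, Σ=37 | A=load:t6 B=compute:t5 [compute-bound]
step 7: L[7]=8 C[6]=4 → dur=8, Σ=45 | A=compute:t6 B=load:t7 [load-bound]
step 8: L[8]=8 C[7]=8 → dur=8, Σ=53 | A=load:t8 B=compute:t7 [tied]
step 9: C[8]=3 → dur=3, Σ=56 | A=compute:t8 B=idle [compute-only]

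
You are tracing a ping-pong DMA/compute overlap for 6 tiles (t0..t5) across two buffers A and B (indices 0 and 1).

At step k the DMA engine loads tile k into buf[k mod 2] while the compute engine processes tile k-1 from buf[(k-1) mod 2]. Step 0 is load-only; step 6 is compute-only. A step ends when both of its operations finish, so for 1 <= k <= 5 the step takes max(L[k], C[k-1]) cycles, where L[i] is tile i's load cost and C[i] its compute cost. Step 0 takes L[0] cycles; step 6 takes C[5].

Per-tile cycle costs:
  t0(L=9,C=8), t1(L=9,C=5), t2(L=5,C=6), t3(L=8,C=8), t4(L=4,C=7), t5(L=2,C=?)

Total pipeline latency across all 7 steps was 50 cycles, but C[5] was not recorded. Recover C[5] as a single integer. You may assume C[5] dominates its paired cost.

step 0 = dur = L[0]=9 = 9
step 1 = dur = max(L[1]=9, C[0]=8) = 9
step 2 = dur = max(L[2]=5, C[1]=5) = 5
step 3 = dur = max(L[3]=8, C[2]=6) = 8
step 4 = dur = max(L[4]=4, C[3]=8) = 8
step 5 = dur = max(L[5]=2, C[4]=7) = 7
step 6 = dur = C[5]=? = C[5]  (unknown; binding)
sum of known step durations = 46
dur[6] = total - known = 50 - 46 = 4
C[5] is the binding max in step 6, so C[5] = dur[6] = 4

C[5] = 4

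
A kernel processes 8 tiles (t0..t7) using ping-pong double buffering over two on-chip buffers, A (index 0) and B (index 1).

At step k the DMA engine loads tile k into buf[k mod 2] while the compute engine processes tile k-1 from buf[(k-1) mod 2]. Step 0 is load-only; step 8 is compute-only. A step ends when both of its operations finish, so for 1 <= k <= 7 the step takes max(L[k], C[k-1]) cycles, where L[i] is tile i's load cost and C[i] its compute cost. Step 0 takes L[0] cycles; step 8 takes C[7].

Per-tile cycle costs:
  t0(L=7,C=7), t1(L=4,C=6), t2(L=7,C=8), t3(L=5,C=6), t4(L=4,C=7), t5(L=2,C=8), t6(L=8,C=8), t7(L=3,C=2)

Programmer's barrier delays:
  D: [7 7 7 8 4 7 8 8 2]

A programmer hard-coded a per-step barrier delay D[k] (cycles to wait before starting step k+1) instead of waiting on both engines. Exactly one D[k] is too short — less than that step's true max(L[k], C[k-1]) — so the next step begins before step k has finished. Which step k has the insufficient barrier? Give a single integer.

k=0 barrier L[0]=7→7c, D[0]=7 ok
k=1 barrier max(L[1]=4,C[0]=7)→7c, D[1]=7 ok
k=2 barrier max(L[2]=7,C[1]=6)→7c, D[2]=7 ok
k=3 barrier max(L[3]=5,C[2]=8)→8c, D[3]=8 ok
k=4 barrier max(L[4]=4,C[3]=6)→6c, D[4]=4 SHORT
k=5 barrier max(L[5]=2,C[4]=7)→7c, D[5]=7 ok
k=6 barrier max(L[6]=8,C[5]=8)→8c, D[6]=8 ok
k=7 barrier max(L[7]=3,C[6]=8)→8c, D[7]=8 ok
k=8 barrier C[7]=2→2c, D[8]=2 ok

hazard at step 4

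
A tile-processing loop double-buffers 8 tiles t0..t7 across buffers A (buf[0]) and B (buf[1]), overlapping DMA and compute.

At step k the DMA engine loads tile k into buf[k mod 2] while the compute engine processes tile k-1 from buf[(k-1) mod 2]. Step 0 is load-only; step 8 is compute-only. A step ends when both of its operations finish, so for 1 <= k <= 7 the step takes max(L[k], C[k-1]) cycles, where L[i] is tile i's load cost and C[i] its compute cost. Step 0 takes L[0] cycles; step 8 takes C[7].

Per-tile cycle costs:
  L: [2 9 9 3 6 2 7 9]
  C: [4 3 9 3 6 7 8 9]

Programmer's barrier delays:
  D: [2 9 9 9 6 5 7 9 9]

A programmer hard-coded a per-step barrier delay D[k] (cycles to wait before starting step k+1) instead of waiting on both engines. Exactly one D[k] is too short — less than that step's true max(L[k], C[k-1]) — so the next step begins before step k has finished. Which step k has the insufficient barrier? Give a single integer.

hazard at step 5

step 0: need L[0]=2 = 2; D[0]=2 ok
step 1: need max(L[1]=9,C[0]=4) = 9; D[1]=9 ok
step 2: need max(L[2]=9,C[1]=3) = 9; D[2]=9 ok
step 3: need max(L[3]=3,C[2]=9) = 9; D[3]=9 ok
step 4: need max(L[4]=6,C[3]=3) = 6; D[4]=6 ok
step 5: need max(L[5]=2,C[4]=6) = 6; D[5]=5 SHORT
step 6: need max(L[6]=7,C[5]=7) = 7; D[6]=7 ok
step 7: need max(L[7]=9,C[6]=8) = 9; D[7]=9 ok
step 8: need C[7]=9 = 9; D[8]=9 ok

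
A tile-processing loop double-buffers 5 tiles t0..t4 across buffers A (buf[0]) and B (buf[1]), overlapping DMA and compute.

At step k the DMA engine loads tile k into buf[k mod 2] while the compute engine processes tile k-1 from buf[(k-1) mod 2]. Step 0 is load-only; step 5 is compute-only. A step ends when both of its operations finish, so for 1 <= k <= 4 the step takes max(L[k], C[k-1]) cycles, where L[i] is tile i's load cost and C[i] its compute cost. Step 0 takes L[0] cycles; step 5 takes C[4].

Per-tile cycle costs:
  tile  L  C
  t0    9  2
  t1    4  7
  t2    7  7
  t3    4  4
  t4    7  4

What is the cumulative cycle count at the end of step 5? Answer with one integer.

end_cycle[5] = 38

[0] DMA t0→A (9c) ∥ CU idle ⇒ 9c, clock 9
[1] DMA t1→B (4c) ∥ CU A:t0 (2c) ⇒ 4c, clock 13
[2] DMA t2→A (7c) ∥ CU B:t1 (7c) ⇒ 7c, clock 20
[3] DMA t3→B (4c) ∥ CU A:t2 (7c) ⇒ 7c, clock 27
[4] DMA t4→A (7c) ∥ CU B:t3 (4c) ⇒ 7c, clock 34
[5] DMA idle ∥ CU A:t4 (4c) ⇒ 4c, clock 38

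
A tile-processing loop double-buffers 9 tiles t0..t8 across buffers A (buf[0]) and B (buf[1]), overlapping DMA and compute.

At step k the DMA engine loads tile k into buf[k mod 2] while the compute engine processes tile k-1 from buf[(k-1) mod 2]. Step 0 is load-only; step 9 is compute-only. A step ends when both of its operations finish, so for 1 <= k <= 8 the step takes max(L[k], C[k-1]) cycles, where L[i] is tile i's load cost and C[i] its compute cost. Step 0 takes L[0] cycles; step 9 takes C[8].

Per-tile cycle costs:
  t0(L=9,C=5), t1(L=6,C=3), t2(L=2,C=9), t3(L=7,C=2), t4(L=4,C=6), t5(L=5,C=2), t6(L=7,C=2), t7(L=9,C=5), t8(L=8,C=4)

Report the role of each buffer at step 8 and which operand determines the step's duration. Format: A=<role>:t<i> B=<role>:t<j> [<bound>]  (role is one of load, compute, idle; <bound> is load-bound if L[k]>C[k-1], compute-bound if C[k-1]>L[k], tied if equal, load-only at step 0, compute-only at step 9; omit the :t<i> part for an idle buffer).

step 8: A=load:t8 B=compute:t7 [load-bound]

step 0: L[0]=9 → dur=9, Σ=9 | A=load:t0 B=idle [load-only]
step 1: L[1]=6 C[0]=5 → dur=6, Σ=15 | A=compute:t0 B=load:t1 [load-bound]
step 2: L[2]=2 C[1]=3 → dur=3, Σ=18 | A=load:t2 B=compute:t1 [compute-bound]
step 3: L[3]=7 C[2]=9 → dur=9, Σ=27 | A=compute:t2 B=load:t3 [compute-bound]
step 4: L[4]=4 C[3]=2 → dur=4, Σ=31 | A=load:t4 B=compute:t3 [load-bound]
step 5: L[5]=5 C[4]=6 → dur=6, Σ=37 | A=compute:t4 B=load:t5 [compute-bound]
step 6: L[6]=7 C[5]=2 → dur=7, Σ=44 | A=load:t6 B=compute:t5 [load-bound]
step 7: L[7]=9 C[6]=2 → dur=9, Σ=53 | A=compute:t6 B=load:t7 [load-bound]
step 8: L[8]=8 C[7]=5 → dur=8, Σ=61 | A=load:t8 B=compute:t7 [load-bound]
step 9: C[8]=4 → dur=4, Σ=65 | A=compute:t8 B=idle [compute-only]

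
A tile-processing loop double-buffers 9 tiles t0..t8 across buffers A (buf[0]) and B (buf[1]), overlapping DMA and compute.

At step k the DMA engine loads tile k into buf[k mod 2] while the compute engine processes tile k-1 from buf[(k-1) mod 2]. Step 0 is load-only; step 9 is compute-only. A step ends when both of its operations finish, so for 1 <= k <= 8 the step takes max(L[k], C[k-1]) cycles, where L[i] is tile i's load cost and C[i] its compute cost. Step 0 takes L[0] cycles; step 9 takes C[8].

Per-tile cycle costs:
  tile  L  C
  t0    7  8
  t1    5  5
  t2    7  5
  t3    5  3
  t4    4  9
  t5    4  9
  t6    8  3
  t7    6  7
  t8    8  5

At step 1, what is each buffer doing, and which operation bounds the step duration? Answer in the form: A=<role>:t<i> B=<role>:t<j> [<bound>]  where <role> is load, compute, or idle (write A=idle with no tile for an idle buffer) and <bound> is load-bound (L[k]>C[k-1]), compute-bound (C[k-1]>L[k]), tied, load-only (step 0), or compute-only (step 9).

step 0: L[0]=7 → dur=7, Σ=7 | A=load:t0 B=idle [load-only]
step 1: L[1]=5 C[0]=8 → dur=8, Σ=15 | A=compute:t0 B=load:t1 [compute-bound]
step 2: L[2]=7 C[1]=5 → dur=7, Σ=22 | A=load:t2 B=compute:t1 [load-bound]
step 3: L[3]=5 C[2]=5 → dur=5, Σ=27 | A=compute:t2 B=load:t3 [tied]
step 4: L[4]=4 C[3]=3 → dur=4, Σ=31 | A=load:t4 B=compute:t3 [load-bound]
step 5: L[5]=4 C[4]=9 → dur=9, Σ=40 | A=compute:t4 B=load:t5 [compute-bound]
step 6: L[6]=8 C[5]=9 → dur=9, Σ=49 | A=load:t6 B=compute:t5 [compute-bound]
step 7: L[7]=6 C[6]=3 → dur=6, Σ=55 | A=compute:t6 B=load:t7 [load-bound]
step 8: L[8]=8 C[7]=7 → dur=8, Σ=63 | A=load:t8 B=compute:t7 [load-bound]
step 9: C[8]=5 → dur=5, Σ=68 | A=compute:t8 B=idle [compute-only]

step 1: A=compute:t0 B=load:t1 [compute-bound]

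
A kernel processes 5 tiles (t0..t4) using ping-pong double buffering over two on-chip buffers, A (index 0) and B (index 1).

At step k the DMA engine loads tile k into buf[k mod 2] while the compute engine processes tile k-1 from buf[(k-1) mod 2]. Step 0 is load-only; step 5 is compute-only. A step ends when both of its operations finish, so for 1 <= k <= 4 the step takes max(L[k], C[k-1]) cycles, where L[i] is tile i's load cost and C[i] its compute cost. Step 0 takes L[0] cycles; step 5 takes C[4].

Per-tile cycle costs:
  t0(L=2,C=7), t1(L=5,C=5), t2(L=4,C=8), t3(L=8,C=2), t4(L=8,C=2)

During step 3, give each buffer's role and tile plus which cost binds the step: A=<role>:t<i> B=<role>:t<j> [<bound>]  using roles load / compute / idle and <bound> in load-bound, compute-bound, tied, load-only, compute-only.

[0] DMA t0→A (2c) ∥ CU idle ⇒ 2c, clock 2
[1] DMA t1→B (5c) ∥ CU A:t0 (7c) ⇒ 7c, clock 9
[2] DMA t2→A (4c) ∥ CU B:t1 (5c) ⇒ 5c, clock 14
[3] DMA t3→B (8c) ∥ CU A:t2 (8c) ⇒ 8c, clock 22
[4] DMA t4→A (8c) ∥ CU B:t3 (2c) ⇒ 8c, clock 30
[5] DMA idle ∥ CU A:t4 (2c) ⇒ 2c, clock 32

step 3: A=compute:t2 B=load:t3 [tied]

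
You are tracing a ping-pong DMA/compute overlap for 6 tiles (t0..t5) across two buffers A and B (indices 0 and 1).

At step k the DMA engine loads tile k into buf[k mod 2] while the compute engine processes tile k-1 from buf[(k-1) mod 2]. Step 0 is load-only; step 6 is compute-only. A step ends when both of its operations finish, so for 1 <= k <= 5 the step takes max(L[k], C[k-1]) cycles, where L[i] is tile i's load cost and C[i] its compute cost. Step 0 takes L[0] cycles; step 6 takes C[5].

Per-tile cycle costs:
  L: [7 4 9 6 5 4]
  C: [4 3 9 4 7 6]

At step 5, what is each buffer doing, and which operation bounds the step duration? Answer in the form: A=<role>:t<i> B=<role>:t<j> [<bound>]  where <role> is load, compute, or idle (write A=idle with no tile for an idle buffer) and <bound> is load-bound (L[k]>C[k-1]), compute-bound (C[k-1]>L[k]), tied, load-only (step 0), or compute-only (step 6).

step 5: A=compute:t4 B=load:t5 [compute-bound]

  0. 7=7c; end=7; A:t0 B:-
  1. max(4,4)=4c; end=11; A:t0 B:t1
  2. max(9,3)=9c; end=20; A:t2 B:t1
  3. max(6,9)=9c; end=29; A:t2 B:t3
  4. max(5,4)=5c; end=34; A:t4 B:t3
  5. max(4,7)=7c; end=41; A:t4 B:t5
  6. 6=6c; end=47; A:t4 B:t5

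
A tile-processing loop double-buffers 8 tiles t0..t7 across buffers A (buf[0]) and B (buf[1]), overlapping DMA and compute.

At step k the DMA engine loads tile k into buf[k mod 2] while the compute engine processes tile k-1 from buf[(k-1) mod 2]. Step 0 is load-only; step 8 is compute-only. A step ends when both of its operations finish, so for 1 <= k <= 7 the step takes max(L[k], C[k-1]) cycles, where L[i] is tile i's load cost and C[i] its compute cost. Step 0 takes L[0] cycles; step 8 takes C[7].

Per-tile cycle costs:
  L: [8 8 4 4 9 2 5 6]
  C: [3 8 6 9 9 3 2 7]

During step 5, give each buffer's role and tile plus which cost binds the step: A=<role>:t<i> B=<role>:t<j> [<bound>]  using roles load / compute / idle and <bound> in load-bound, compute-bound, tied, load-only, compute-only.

k=0 load=t0/8c comp=- wait=8 total=8
k=1 load=t1/8c comp=t0/3c wait=8 total=16
k=2 load=t2/4c comp=t1/8c wait=8 total=24
k=3 load=t3/4c comp=t2/6c wait=6 total=30
k=4 load=t4/9c comp=t3/9c wait=9 total=39
k=5 load=t5/2c comp=t4/9c wait=9 total=48
k=6 load=t6/5c comp=t5/3c wait=5 total=53
k=7 load=t7/6c comp=t6/2c wait=6 total=59
k=8 load=- comp=t7/7c wait=7 total=66

step 5: A=compute:t4 B=load:t5 [compute-bound]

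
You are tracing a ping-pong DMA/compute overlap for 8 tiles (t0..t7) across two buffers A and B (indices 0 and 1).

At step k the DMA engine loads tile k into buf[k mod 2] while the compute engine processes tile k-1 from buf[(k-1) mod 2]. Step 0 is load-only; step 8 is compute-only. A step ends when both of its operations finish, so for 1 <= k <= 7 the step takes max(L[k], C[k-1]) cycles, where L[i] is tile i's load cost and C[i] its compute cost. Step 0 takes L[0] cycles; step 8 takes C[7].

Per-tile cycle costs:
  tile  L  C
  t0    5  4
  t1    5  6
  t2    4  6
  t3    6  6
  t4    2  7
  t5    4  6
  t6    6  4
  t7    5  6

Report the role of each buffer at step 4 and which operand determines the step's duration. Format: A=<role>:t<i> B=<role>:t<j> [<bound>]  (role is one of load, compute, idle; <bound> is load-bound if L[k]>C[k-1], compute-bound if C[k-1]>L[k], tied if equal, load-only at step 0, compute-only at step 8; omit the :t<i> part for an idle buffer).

step 4: A=load:t4 B=compute:t3 [compute-bound]

  0. 5=5c; end=5; A:t0 B:-
  1. max(5,4)=5c; end=10; A:t0 B:t1
  2. max(4,6)=6c; end=16; A:t2 B:t1
  3. max(6,6)=6c; end=22; A:t2 B:t3
  4. max(2,6)=6c; end=28; A:t4 B:t3
  5. max(4,7)=7c; end=35; A:t4 B:t5
  6. max(6,6)=6c; end=41; A:t6 B:t5
  7. max(5,4)=5c; end=46; A:t6 B:t7
  8. 6=6c; end=52; A:t6 B:t7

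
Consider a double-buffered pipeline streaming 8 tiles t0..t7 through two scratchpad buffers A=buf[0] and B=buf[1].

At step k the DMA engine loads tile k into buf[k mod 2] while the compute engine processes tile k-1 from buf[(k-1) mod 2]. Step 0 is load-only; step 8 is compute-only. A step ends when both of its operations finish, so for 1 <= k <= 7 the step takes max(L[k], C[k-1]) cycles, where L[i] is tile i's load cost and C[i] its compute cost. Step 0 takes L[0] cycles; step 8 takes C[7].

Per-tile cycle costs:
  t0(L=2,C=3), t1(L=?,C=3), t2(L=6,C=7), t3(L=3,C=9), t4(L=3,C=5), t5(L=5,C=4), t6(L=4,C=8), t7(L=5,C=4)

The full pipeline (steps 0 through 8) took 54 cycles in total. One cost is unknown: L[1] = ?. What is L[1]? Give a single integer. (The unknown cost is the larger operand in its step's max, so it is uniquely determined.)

L[1] = 9

step 0 = dur = L[0]=2 = 2
step 1 = dur = max(L[1]=?, C[0]=3) = L[1]  (unknown; binding)
step 2 = dur = max(L[2]=6, C[1]=3) = 6
step 3 = dur = max(L[3]=3, C[2]=7) = 7
step 4 = dur = max(L[4]=3, C[3]=9) = 9
step 5 = dur = max(L[5]=5, C[4]=5) = 5
step 6 = dur = max(L[6]=4, C[5]=4) = 4
step 7 = dur = max(L[7]=5, C[6]=8) = 8
step 8 = dur = C[7]=4 = 4
sum of known step durations = 45
dur[1] = total - known = 54 - 45 = 9
L[1] is the binding max in step 1, so L[1] = dur[1] = 9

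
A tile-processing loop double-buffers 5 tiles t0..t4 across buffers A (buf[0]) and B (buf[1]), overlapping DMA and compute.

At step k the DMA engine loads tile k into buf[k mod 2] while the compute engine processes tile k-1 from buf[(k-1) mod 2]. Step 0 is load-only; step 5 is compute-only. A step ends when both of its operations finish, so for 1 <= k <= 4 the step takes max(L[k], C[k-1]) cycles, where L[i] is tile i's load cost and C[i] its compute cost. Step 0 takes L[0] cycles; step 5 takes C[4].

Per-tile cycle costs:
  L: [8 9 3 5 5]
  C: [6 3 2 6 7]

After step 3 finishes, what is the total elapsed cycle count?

end_cycle[3] = 25

  0. 8=8c; end=8; A:t0 B:-
  1. max(9,6)=9c; end=17; A:t0 B:t1
  2. max(3,3)=3c; end=20; A:t2 B:t1
  3. max(5,2)=5c; end=25; A:t2 B:t3
  4. max(5,6)=6c; end=31; A:t4 B:t3
  5. 7=7c; end=38; A:t4 B:t3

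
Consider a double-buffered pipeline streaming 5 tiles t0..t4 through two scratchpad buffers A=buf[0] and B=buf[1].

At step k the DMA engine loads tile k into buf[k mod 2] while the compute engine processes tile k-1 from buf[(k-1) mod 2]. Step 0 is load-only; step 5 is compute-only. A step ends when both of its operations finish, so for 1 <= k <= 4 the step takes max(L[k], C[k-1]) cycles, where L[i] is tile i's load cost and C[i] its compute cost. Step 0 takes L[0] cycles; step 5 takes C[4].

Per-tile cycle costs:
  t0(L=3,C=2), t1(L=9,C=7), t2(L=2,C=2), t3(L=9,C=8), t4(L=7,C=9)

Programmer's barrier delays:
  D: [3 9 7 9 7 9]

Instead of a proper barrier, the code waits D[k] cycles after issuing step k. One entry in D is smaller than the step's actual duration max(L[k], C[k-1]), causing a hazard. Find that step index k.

hazard at step 4

k=0 barrier L[0]=3→3c, D[0]=3 ok
k=1 barrier max(L[1]=9,C[0]=2)→9c, D[1]=9 ok
k=2 barrier max(L[2]=2,C[1]=7)→7c, D[2]=7 ok
k=3 barrier max(L[3]=9,C[2]=2)→9c, D[3]=9 ok
k=4 barrier max(L[4]=7,C[3]=8)→8c, D[4]=7 SHORT
k=5 barrier C[4]=9→9c, D[5]=9 ok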